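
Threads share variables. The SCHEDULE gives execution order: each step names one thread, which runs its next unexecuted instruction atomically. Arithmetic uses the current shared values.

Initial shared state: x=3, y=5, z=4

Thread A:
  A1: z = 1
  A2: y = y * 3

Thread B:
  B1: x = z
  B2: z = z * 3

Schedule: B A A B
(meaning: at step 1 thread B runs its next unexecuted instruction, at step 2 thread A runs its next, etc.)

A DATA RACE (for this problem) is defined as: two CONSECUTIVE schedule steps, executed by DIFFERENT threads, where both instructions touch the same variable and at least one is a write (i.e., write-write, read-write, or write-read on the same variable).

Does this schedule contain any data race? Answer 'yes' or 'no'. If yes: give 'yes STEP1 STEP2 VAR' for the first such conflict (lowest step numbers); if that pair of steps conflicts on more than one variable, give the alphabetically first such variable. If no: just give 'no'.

Steps 1,2: B(x = z) vs A(z = 1). RACE on z (R-W).
Steps 2,3: same thread (A). No race.
Steps 3,4: A(r=y,w=y) vs B(r=z,w=z). No conflict.
First conflict at steps 1,2.

Answer: yes 1 2 z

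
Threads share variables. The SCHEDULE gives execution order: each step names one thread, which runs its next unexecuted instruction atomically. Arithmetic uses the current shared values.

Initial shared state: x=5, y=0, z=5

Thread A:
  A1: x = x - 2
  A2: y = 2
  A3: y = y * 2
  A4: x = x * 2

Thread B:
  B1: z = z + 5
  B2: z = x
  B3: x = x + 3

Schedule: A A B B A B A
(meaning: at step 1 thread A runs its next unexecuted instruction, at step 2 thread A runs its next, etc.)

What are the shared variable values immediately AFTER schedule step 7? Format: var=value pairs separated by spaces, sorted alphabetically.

Answer: x=12 y=4 z=3

Derivation:
Step 1: thread A executes A1 (x = x - 2). Shared: x=3 y=0 z=5. PCs: A@1 B@0
Step 2: thread A executes A2 (y = 2). Shared: x=3 y=2 z=5. PCs: A@2 B@0
Step 3: thread B executes B1 (z = z + 5). Shared: x=3 y=2 z=10. PCs: A@2 B@1
Step 4: thread B executes B2 (z = x). Shared: x=3 y=2 z=3. PCs: A@2 B@2
Step 5: thread A executes A3 (y = y * 2). Shared: x=3 y=4 z=3. PCs: A@3 B@2
Step 6: thread B executes B3 (x = x + 3). Shared: x=6 y=4 z=3. PCs: A@3 B@3
Step 7: thread A executes A4 (x = x * 2). Shared: x=12 y=4 z=3. PCs: A@4 B@3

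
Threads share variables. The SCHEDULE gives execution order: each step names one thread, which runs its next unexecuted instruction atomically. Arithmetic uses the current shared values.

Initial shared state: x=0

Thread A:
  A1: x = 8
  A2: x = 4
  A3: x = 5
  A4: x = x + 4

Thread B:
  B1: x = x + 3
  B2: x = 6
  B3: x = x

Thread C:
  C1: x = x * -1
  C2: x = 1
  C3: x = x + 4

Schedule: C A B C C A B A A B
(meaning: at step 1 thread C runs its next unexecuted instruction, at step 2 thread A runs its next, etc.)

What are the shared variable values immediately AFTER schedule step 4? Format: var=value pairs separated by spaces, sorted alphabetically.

Step 1: thread C executes C1 (x = x * -1). Shared: x=0. PCs: A@0 B@0 C@1
Step 2: thread A executes A1 (x = 8). Shared: x=8. PCs: A@1 B@0 C@1
Step 3: thread B executes B1 (x = x + 3). Shared: x=11. PCs: A@1 B@1 C@1
Step 4: thread C executes C2 (x = 1). Shared: x=1. PCs: A@1 B@1 C@2

Answer: x=1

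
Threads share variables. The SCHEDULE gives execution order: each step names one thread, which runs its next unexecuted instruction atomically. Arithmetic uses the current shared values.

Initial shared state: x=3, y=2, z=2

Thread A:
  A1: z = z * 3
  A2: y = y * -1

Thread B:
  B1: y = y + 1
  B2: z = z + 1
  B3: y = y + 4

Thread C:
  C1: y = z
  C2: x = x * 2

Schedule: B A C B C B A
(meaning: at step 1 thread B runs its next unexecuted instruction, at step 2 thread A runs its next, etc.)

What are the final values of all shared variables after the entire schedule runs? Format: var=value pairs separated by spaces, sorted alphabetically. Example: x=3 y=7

Step 1: thread B executes B1 (y = y + 1). Shared: x=3 y=3 z=2. PCs: A@0 B@1 C@0
Step 2: thread A executes A1 (z = z * 3). Shared: x=3 y=3 z=6. PCs: A@1 B@1 C@0
Step 3: thread C executes C1 (y = z). Shared: x=3 y=6 z=6. PCs: A@1 B@1 C@1
Step 4: thread B executes B2 (z = z + 1). Shared: x=3 y=6 z=7. PCs: A@1 B@2 C@1
Step 5: thread C executes C2 (x = x * 2). Shared: x=6 y=6 z=7. PCs: A@1 B@2 C@2
Step 6: thread B executes B3 (y = y + 4). Shared: x=6 y=10 z=7. PCs: A@1 B@3 C@2
Step 7: thread A executes A2 (y = y * -1). Shared: x=6 y=-10 z=7. PCs: A@2 B@3 C@2

Answer: x=6 y=-10 z=7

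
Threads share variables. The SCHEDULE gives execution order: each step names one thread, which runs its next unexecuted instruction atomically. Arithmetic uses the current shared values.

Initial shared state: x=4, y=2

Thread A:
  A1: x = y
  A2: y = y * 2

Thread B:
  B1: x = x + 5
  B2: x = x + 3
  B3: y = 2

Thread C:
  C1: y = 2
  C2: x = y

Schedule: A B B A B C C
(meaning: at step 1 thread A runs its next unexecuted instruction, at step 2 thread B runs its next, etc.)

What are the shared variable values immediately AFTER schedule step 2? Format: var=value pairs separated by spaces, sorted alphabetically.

Answer: x=7 y=2

Derivation:
Step 1: thread A executes A1 (x = y). Shared: x=2 y=2. PCs: A@1 B@0 C@0
Step 2: thread B executes B1 (x = x + 5). Shared: x=7 y=2. PCs: A@1 B@1 C@0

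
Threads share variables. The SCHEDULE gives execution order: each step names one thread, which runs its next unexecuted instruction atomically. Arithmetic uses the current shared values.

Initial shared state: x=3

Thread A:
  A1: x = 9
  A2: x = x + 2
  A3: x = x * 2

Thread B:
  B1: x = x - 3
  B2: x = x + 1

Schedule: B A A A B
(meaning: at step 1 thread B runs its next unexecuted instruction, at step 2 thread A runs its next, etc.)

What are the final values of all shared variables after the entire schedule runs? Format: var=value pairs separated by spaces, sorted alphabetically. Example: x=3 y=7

Answer: x=23

Derivation:
Step 1: thread B executes B1 (x = x - 3). Shared: x=0. PCs: A@0 B@1
Step 2: thread A executes A1 (x = 9). Shared: x=9. PCs: A@1 B@1
Step 3: thread A executes A2 (x = x + 2). Shared: x=11. PCs: A@2 B@1
Step 4: thread A executes A3 (x = x * 2). Shared: x=22. PCs: A@3 B@1
Step 5: thread B executes B2 (x = x + 1). Shared: x=23. PCs: A@3 B@2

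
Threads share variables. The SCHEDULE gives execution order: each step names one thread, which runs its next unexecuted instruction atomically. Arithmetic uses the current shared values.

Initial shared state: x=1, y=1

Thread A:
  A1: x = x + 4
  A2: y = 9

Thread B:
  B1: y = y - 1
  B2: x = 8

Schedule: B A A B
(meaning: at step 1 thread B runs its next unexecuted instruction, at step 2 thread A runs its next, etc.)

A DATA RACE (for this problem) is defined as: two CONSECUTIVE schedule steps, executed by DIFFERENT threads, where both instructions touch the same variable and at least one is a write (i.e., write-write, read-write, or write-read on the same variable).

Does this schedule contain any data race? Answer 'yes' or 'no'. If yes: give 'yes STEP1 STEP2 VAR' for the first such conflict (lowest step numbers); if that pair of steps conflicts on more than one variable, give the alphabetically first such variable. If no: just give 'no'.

Answer: no

Derivation:
Steps 1,2: B(r=y,w=y) vs A(r=x,w=x). No conflict.
Steps 2,3: same thread (A). No race.
Steps 3,4: A(r=-,w=y) vs B(r=-,w=x). No conflict.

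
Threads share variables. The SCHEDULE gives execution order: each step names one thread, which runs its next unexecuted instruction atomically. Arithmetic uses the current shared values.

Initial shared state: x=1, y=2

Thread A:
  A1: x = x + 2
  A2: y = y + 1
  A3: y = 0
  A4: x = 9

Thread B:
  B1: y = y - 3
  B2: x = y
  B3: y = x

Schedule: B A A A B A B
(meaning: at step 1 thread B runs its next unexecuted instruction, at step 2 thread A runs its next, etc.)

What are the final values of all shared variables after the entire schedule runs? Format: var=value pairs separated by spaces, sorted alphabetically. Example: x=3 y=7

Answer: x=9 y=9

Derivation:
Step 1: thread B executes B1 (y = y - 3). Shared: x=1 y=-1. PCs: A@0 B@1
Step 2: thread A executes A1 (x = x + 2). Shared: x=3 y=-1. PCs: A@1 B@1
Step 3: thread A executes A2 (y = y + 1). Shared: x=3 y=0. PCs: A@2 B@1
Step 4: thread A executes A3 (y = 0). Shared: x=3 y=0. PCs: A@3 B@1
Step 5: thread B executes B2 (x = y). Shared: x=0 y=0. PCs: A@3 B@2
Step 6: thread A executes A4 (x = 9). Shared: x=9 y=0. PCs: A@4 B@2
Step 7: thread B executes B3 (y = x). Shared: x=9 y=9. PCs: A@4 B@3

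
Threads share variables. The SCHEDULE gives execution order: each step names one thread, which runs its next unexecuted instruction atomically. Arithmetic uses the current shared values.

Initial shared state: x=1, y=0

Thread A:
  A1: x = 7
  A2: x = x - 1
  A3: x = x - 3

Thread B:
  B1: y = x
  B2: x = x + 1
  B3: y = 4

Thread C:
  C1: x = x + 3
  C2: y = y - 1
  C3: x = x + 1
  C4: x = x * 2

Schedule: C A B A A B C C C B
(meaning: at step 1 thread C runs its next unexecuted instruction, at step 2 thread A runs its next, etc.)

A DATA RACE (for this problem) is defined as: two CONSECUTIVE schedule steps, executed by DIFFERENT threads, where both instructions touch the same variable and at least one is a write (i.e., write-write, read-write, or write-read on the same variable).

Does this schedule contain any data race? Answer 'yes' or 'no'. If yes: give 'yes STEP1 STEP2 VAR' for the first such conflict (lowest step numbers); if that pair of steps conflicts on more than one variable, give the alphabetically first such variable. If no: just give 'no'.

Steps 1,2: C(x = x + 3) vs A(x = 7). RACE on x (W-W).
Steps 2,3: A(x = 7) vs B(y = x). RACE on x (W-R).
Steps 3,4: B(y = x) vs A(x = x - 1). RACE on x (R-W).
Steps 4,5: same thread (A). No race.
Steps 5,6: A(x = x - 3) vs B(x = x + 1). RACE on x (W-W).
Steps 6,7: B(r=x,w=x) vs C(r=y,w=y). No conflict.
Steps 7,8: same thread (C). No race.
Steps 8,9: same thread (C). No race.
Steps 9,10: C(r=x,w=x) vs B(r=-,w=y). No conflict.
First conflict at steps 1,2.

Answer: yes 1 2 x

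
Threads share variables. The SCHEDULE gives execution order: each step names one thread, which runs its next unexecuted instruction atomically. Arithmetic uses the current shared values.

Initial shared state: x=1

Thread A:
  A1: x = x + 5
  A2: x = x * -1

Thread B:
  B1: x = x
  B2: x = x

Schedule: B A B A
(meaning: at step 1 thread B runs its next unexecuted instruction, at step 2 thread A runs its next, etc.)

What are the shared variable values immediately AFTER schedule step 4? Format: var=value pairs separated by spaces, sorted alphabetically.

Answer: x=-6

Derivation:
Step 1: thread B executes B1 (x = x). Shared: x=1. PCs: A@0 B@1
Step 2: thread A executes A1 (x = x + 5). Shared: x=6. PCs: A@1 B@1
Step 3: thread B executes B2 (x = x). Shared: x=6. PCs: A@1 B@2
Step 4: thread A executes A2 (x = x * -1). Shared: x=-6. PCs: A@2 B@2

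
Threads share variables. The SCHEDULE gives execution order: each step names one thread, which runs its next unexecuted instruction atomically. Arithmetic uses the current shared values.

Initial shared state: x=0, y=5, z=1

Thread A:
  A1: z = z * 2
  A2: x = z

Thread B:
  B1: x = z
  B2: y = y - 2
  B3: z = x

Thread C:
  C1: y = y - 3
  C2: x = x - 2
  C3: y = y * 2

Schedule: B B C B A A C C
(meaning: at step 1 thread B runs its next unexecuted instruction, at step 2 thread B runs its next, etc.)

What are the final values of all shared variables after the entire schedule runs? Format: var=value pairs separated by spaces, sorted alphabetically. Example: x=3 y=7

Answer: x=0 y=0 z=2

Derivation:
Step 1: thread B executes B1 (x = z). Shared: x=1 y=5 z=1. PCs: A@0 B@1 C@0
Step 2: thread B executes B2 (y = y - 2). Shared: x=1 y=3 z=1. PCs: A@0 B@2 C@0
Step 3: thread C executes C1 (y = y - 3). Shared: x=1 y=0 z=1. PCs: A@0 B@2 C@1
Step 4: thread B executes B3 (z = x). Shared: x=1 y=0 z=1. PCs: A@0 B@3 C@1
Step 5: thread A executes A1 (z = z * 2). Shared: x=1 y=0 z=2. PCs: A@1 B@3 C@1
Step 6: thread A executes A2 (x = z). Shared: x=2 y=0 z=2. PCs: A@2 B@3 C@1
Step 7: thread C executes C2 (x = x - 2). Shared: x=0 y=0 z=2. PCs: A@2 B@3 C@2
Step 8: thread C executes C3 (y = y * 2). Shared: x=0 y=0 z=2. PCs: A@2 B@3 C@3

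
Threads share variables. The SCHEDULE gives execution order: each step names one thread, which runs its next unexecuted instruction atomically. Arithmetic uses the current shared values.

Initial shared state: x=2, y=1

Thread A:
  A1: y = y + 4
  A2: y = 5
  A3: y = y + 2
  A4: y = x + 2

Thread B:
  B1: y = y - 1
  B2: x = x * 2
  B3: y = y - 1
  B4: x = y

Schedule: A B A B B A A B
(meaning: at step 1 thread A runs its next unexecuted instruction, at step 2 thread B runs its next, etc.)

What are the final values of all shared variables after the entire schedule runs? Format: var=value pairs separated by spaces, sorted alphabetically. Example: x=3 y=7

Step 1: thread A executes A1 (y = y + 4). Shared: x=2 y=5. PCs: A@1 B@0
Step 2: thread B executes B1 (y = y - 1). Shared: x=2 y=4. PCs: A@1 B@1
Step 3: thread A executes A2 (y = 5). Shared: x=2 y=5. PCs: A@2 B@1
Step 4: thread B executes B2 (x = x * 2). Shared: x=4 y=5. PCs: A@2 B@2
Step 5: thread B executes B3 (y = y - 1). Shared: x=4 y=4. PCs: A@2 B@3
Step 6: thread A executes A3 (y = y + 2). Shared: x=4 y=6. PCs: A@3 B@3
Step 7: thread A executes A4 (y = x + 2). Shared: x=4 y=6. PCs: A@4 B@3
Step 8: thread B executes B4 (x = y). Shared: x=6 y=6. PCs: A@4 B@4

Answer: x=6 y=6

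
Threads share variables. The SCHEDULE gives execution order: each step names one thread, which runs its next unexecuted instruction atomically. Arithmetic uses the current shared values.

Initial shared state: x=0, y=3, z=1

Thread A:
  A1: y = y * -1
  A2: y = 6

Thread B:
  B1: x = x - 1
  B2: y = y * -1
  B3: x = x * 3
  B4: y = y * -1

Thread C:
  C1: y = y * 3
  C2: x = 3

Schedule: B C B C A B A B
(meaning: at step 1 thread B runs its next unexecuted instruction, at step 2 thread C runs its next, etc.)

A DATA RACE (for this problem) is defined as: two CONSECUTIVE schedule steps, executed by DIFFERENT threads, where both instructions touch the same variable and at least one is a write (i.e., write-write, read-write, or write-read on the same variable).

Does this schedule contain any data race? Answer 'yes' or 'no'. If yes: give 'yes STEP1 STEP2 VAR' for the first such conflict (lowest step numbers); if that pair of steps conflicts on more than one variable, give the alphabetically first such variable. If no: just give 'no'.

Answer: yes 2 3 y

Derivation:
Steps 1,2: B(r=x,w=x) vs C(r=y,w=y). No conflict.
Steps 2,3: C(y = y * 3) vs B(y = y * -1). RACE on y (W-W).
Steps 3,4: B(r=y,w=y) vs C(r=-,w=x). No conflict.
Steps 4,5: C(r=-,w=x) vs A(r=y,w=y). No conflict.
Steps 5,6: A(r=y,w=y) vs B(r=x,w=x). No conflict.
Steps 6,7: B(r=x,w=x) vs A(r=-,w=y). No conflict.
Steps 7,8: A(y = 6) vs B(y = y * -1). RACE on y (W-W).
First conflict at steps 2,3.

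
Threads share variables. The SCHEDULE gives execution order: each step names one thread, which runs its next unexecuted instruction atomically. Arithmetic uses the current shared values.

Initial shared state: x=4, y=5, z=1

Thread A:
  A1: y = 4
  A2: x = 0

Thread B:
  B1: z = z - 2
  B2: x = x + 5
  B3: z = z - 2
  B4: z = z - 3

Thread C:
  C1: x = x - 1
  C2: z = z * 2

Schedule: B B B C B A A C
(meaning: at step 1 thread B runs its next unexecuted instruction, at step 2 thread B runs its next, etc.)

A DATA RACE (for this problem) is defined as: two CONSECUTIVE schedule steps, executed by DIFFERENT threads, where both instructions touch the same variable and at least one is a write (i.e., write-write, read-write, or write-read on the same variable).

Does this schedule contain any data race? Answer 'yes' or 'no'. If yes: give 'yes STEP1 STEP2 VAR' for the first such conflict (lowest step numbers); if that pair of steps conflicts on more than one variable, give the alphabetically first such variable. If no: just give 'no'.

Answer: no

Derivation:
Steps 1,2: same thread (B). No race.
Steps 2,3: same thread (B). No race.
Steps 3,4: B(r=z,w=z) vs C(r=x,w=x). No conflict.
Steps 4,5: C(r=x,w=x) vs B(r=z,w=z). No conflict.
Steps 5,6: B(r=z,w=z) vs A(r=-,w=y). No conflict.
Steps 6,7: same thread (A). No race.
Steps 7,8: A(r=-,w=x) vs C(r=z,w=z). No conflict.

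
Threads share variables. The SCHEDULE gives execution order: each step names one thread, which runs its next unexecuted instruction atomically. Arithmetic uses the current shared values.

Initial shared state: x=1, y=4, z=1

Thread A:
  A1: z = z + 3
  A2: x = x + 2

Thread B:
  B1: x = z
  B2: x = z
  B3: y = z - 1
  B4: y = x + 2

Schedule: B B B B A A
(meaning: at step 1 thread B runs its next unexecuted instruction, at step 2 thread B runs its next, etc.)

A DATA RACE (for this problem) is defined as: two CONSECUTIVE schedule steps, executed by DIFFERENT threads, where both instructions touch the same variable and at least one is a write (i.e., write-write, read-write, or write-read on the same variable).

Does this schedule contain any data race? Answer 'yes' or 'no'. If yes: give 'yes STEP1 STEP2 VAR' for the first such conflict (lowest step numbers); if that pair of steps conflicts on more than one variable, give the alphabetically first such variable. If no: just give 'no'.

Steps 1,2: same thread (B). No race.
Steps 2,3: same thread (B). No race.
Steps 3,4: same thread (B). No race.
Steps 4,5: B(r=x,w=y) vs A(r=z,w=z). No conflict.
Steps 5,6: same thread (A). No race.

Answer: no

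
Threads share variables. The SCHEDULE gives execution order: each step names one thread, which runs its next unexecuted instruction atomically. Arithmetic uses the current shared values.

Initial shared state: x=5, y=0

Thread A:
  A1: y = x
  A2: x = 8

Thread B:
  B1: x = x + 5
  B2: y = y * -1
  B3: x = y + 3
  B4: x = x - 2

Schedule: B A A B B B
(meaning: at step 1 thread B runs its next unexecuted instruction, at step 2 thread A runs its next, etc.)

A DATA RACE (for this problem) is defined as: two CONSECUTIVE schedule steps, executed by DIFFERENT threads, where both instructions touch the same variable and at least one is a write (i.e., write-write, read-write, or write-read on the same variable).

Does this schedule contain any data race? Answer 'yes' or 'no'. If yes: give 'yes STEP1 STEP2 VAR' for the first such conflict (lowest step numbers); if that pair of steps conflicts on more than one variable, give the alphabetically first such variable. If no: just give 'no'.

Answer: yes 1 2 x

Derivation:
Steps 1,2: B(x = x + 5) vs A(y = x). RACE on x (W-R).
Steps 2,3: same thread (A). No race.
Steps 3,4: A(r=-,w=x) vs B(r=y,w=y). No conflict.
Steps 4,5: same thread (B). No race.
Steps 5,6: same thread (B). No race.
First conflict at steps 1,2.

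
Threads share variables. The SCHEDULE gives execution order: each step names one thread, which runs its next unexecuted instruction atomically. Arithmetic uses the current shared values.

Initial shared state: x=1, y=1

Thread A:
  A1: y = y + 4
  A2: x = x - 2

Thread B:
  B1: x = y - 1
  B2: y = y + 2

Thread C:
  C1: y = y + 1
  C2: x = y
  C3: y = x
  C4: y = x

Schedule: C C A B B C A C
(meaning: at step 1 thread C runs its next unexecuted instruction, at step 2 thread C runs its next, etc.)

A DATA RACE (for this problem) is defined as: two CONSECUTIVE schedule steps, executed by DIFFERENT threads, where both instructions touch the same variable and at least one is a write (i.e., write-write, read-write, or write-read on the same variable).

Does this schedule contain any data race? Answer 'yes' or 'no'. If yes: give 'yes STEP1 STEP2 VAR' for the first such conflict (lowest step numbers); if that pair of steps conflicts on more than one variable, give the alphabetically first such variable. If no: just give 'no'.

Answer: yes 2 3 y

Derivation:
Steps 1,2: same thread (C). No race.
Steps 2,3: C(x = y) vs A(y = y + 4). RACE on y (R-W).
Steps 3,4: A(y = y + 4) vs B(x = y - 1). RACE on y (W-R).
Steps 4,5: same thread (B). No race.
Steps 5,6: B(y = y + 2) vs C(y = x). RACE on y (W-W).
Steps 6,7: C(y = x) vs A(x = x - 2). RACE on x (R-W).
Steps 7,8: A(x = x - 2) vs C(y = x). RACE on x (W-R).
First conflict at steps 2,3.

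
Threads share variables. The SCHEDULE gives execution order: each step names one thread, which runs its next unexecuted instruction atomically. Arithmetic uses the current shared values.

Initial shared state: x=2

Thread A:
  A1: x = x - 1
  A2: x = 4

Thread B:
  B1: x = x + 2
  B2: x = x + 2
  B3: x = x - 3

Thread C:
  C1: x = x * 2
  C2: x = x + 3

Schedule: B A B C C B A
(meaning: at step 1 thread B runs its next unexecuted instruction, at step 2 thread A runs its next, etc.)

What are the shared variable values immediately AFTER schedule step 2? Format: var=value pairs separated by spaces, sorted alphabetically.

Step 1: thread B executes B1 (x = x + 2). Shared: x=4. PCs: A@0 B@1 C@0
Step 2: thread A executes A1 (x = x - 1). Shared: x=3. PCs: A@1 B@1 C@0

Answer: x=3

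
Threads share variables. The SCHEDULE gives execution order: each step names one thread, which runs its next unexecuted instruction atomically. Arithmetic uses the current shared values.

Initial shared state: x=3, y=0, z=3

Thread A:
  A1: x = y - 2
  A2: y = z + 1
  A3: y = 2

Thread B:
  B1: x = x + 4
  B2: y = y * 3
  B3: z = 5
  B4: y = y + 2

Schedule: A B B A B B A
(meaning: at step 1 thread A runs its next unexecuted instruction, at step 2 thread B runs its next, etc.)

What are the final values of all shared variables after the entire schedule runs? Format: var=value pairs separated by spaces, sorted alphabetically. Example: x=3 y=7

Answer: x=2 y=2 z=5

Derivation:
Step 1: thread A executes A1 (x = y - 2). Shared: x=-2 y=0 z=3. PCs: A@1 B@0
Step 2: thread B executes B1 (x = x + 4). Shared: x=2 y=0 z=3. PCs: A@1 B@1
Step 3: thread B executes B2 (y = y * 3). Shared: x=2 y=0 z=3. PCs: A@1 B@2
Step 4: thread A executes A2 (y = z + 1). Shared: x=2 y=4 z=3. PCs: A@2 B@2
Step 5: thread B executes B3 (z = 5). Shared: x=2 y=4 z=5. PCs: A@2 B@3
Step 6: thread B executes B4 (y = y + 2). Shared: x=2 y=6 z=5. PCs: A@2 B@4
Step 7: thread A executes A3 (y = 2). Shared: x=2 y=2 z=5. PCs: A@3 B@4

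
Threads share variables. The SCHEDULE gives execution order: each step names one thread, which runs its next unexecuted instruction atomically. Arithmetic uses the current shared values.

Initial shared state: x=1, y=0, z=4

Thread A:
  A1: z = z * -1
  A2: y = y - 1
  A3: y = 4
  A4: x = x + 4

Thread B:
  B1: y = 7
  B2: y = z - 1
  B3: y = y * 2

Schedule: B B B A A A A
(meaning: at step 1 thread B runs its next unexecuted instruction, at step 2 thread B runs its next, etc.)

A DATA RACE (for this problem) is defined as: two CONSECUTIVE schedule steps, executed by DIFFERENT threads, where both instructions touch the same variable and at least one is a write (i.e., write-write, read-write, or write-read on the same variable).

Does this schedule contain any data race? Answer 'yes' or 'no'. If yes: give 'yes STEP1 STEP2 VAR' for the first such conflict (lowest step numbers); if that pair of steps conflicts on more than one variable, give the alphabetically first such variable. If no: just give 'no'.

Steps 1,2: same thread (B). No race.
Steps 2,3: same thread (B). No race.
Steps 3,4: B(r=y,w=y) vs A(r=z,w=z). No conflict.
Steps 4,5: same thread (A). No race.
Steps 5,6: same thread (A). No race.
Steps 6,7: same thread (A). No race.

Answer: no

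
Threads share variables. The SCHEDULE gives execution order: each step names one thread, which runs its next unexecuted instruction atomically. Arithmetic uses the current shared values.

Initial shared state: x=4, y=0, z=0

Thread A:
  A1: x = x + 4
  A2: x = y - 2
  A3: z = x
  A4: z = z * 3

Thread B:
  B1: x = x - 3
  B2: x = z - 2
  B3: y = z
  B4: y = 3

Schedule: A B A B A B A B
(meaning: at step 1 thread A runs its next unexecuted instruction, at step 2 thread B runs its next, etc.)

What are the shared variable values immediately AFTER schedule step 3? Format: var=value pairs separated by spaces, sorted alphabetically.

Answer: x=-2 y=0 z=0

Derivation:
Step 1: thread A executes A1 (x = x + 4). Shared: x=8 y=0 z=0. PCs: A@1 B@0
Step 2: thread B executes B1 (x = x - 3). Shared: x=5 y=0 z=0. PCs: A@1 B@1
Step 3: thread A executes A2 (x = y - 2). Shared: x=-2 y=0 z=0. PCs: A@2 B@1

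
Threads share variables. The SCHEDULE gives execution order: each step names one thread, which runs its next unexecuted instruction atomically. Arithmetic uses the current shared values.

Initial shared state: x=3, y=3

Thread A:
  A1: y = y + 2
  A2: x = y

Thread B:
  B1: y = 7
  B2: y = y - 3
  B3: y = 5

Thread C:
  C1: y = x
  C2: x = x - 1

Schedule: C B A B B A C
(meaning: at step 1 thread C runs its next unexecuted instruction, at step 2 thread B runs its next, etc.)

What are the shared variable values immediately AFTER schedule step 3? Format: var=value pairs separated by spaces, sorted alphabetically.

Answer: x=3 y=9

Derivation:
Step 1: thread C executes C1 (y = x). Shared: x=3 y=3. PCs: A@0 B@0 C@1
Step 2: thread B executes B1 (y = 7). Shared: x=3 y=7. PCs: A@0 B@1 C@1
Step 3: thread A executes A1 (y = y + 2). Shared: x=3 y=9. PCs: A@1 B@1 C@1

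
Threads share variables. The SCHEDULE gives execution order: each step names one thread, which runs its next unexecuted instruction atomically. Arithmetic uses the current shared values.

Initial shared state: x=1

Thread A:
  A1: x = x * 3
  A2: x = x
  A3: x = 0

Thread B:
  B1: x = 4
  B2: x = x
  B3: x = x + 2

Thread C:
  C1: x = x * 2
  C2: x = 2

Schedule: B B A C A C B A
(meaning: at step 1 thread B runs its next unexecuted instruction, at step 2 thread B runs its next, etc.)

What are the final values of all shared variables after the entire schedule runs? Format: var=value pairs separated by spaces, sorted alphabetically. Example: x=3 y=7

Step 1: thread B executes B1 (x = 4). Shared: x=4. PCs: A@0 B@1 C@0
Step 2: thread B executes B2 (x = x). Shared: x=4. PCs: A@0 B@2 C@0
Step 3: thread A executes A1 (x = x * 3). Shared: x=12. PCs: A@1 B@2 C@0
Step 4: thread C executes C1 (x = x * 2). Shared: x=24. PCs: A@1 B@2 C@1
Step 5: thread A executes A2 (x = x). Shared: x=24. PCs: A@2 B@2 C@1
Step 6: thread C executes C2 (x = 2). Shared: x=2. PCs: A@2 B@2 C@2
Step 7: thread B executes B3 (x = x + 2). Shared: x=4. PCs: A@2 B@3 C@2
Step 8: thread A executes A3 (x = 0). Shared: x=0. PCs: A@3 B@3 C@2

Answer: x=0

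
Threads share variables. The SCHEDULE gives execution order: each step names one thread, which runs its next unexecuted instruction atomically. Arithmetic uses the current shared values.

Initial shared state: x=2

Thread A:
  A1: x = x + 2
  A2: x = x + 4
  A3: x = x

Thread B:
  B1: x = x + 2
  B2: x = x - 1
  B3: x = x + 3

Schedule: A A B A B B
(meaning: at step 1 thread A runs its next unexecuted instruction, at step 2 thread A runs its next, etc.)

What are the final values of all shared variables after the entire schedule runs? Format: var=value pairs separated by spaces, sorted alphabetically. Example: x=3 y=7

Step 1: thread A executes A1 (x = x + 2). Shared: x=4. PCs: A@1 B@0
Step 2: thread A executes A2 (x = x + 4). Shared: x=8. PCs: A@2 B@0
Step 3: thread B executes B1 (x = x + 2). Shared: x=10. PCs: A@2 B@1
Step 4: thread A executes A3 (x = x). Shared: x=10. PCs: A@3 B@1
Step 5: thread B executes B2 (x = x - 1). Shared: x=9. PCs: A@3 B@2
Step 6: thread B executes B3 (x = x + 3). Shared: x=12. PCs: A@3 B@3

Answer: x=12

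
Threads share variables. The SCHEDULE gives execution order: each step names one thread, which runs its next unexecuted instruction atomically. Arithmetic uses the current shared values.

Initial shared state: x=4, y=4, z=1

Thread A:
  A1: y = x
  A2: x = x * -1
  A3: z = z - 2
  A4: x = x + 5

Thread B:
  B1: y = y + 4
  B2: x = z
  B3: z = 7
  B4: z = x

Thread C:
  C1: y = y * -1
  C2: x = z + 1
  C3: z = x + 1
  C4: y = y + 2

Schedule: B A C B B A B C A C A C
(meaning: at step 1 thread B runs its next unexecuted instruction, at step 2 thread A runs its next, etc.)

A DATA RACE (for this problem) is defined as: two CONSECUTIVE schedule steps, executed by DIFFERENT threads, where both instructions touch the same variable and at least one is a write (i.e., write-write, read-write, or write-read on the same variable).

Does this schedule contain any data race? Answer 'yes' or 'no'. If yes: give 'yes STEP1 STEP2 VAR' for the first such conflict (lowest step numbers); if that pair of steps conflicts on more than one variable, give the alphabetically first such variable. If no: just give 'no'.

Steps 1,2: B(y = y + 4) vs A(y = x). RACE on y (W-W).
Steps 2,3: A(y = x) vs C(y = y * -1). RACE on y (W-W).
Steps 3,4: C(r=y,w=y) vs B(r=z,w=x). No conflict.
Steps 4,5: same thread (B). No race.
Steps 5,6: B(r=-,w=z) vs A(r=x,w=x). No conflict.
Steps 6,7: A(x = x * -1) vs B(z = x). RACE on x (W-R).
Steps 7,8: B(z = x) vs C(x = z + 1). RACE on x (R-W), z (W-R). Multiple vars; alphabetically first is x.
Steps 8,9: C(x = z + 1) vs A(z = z - 2). RACE on z (R-W).
Steps 9,10: A(z = z - 2) vs C(z = x + 1). RACE on z (W-W).
Steps 10,11: C(z = x + 1) vs A(x = x + 5). RACE on x (R-W).
Steps 11,12: A(r=x,w=x) vs C(r=y,w=y). No conflict.
First conflict at steps 1,2.

Answer: yes 1 2 y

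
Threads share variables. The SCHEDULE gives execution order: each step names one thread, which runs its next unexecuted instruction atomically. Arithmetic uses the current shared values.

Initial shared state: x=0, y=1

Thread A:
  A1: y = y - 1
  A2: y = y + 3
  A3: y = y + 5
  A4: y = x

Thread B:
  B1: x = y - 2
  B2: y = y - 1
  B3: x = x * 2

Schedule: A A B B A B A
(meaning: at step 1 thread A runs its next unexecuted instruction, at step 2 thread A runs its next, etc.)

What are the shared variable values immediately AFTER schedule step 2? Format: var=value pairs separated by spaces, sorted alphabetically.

Answer: x=0 y=3

Derivation:
Step 1: thread A executes A1 (y = y - 1). Shared: x=0 y=0. PCs: A@1 B@0
Step 2: thread A executes A2 (y = y + 3). Shared: x=0 y=3. PCs: A@2 B@0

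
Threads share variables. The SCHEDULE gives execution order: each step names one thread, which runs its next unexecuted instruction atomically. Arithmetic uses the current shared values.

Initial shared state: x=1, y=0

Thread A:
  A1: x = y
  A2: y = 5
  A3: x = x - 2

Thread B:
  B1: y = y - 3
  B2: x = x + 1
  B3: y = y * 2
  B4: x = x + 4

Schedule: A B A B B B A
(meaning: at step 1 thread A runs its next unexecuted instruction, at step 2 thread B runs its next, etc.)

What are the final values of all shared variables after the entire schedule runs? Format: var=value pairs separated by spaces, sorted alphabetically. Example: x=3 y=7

Step 1: thread A executes A1 (x = y). Shared: x=0 y=0. PCs: A@1 B@0
Step 2: thread B executes B1 (y = y - 3). Shared: x=0 y=-3. PCs: A@1 B@1
Step 3: thread A executes A2 (y = 5). Shared: x=0 y=5. PCs: A@2 B@1
Step 4: thread B executes B2 (x = x + 1). Shared: x=1 y=5. PCs: A@2 B@2
Step 5: thread B executes B3 (y = y * 2). Shared: x=1 y=10. PCs: A@2 B@3
Step 6: thread B executes B4 (x = x + 4). Shared: x=5 y=10. PCs: A@2 B@4
Step 7: thread A executes A3 (x = x - 2). Shared: x=3 y=10. PCs: A@3 B@4

Answer: x=3 y=10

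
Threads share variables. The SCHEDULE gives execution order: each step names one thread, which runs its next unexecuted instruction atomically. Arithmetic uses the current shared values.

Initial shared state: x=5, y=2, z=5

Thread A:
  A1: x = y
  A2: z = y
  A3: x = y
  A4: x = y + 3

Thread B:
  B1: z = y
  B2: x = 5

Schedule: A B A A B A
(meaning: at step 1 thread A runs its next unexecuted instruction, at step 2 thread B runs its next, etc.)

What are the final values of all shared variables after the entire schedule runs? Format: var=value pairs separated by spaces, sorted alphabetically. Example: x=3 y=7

Answer: x=5 y=2 z=2

Derivation:
Step 1: thread A executes A1 (x = y). Shared: x=2 y=2 z=5. PCs: A@1 B@0
Step 2: thread B executes B1 (z = y). Shared: x=2 y=2 z=2. PCs: A@1 B@1
Step 3: thread A executes A2 (z = y). Shared: x=2 y=2 z=2. PCs: A@2 B@1
Step 4: thread A executes A3 (x = y). Shared: x=2 y=2 z=2. PCs: A@3 B@1
Step 5: thread B executes B2 (x = 5). Shared: x=5 y=2 z=2. PCs: A@3 B@2
Step 6: thread A executes A4 (x = y + 3). Shared: x=5 y=2 z=2. PCs: A@4 B@2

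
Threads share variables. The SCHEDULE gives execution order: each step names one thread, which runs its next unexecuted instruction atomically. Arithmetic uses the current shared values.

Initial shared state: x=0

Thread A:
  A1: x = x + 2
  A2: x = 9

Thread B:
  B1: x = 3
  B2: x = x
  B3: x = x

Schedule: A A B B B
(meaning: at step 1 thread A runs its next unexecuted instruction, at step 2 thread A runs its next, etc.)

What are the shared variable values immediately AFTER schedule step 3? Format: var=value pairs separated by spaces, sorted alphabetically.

Answer: x=3

Derivation:
Step 1: thread A executes A1 (x = x + 2). Shared: x=2. PCs: A@1 B@0
Step 2: thread A executes A2 (x = 9). Shared: x=9. PCs: A@2 B@0
Step 3: thread B executes B1 (x = 3). Shared: x=3. PCs: A@2 B@1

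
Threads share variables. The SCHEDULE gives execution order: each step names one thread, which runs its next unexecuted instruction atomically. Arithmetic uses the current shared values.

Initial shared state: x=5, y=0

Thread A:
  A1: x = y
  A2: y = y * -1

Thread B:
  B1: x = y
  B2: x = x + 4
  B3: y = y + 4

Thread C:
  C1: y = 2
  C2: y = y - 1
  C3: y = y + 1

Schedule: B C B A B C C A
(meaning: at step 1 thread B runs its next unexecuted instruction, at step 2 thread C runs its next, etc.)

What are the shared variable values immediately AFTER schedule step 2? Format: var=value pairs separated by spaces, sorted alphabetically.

Step 1: thread B executes B1 (x = y). Shared: x=0 y=0. PCs: A@0 B@1 C@0
Step 2: thread C executes C1 (y = 2). Shared: x=0 y=2. PCs: A@0 B@1 C@1

Answer: x=0 y=2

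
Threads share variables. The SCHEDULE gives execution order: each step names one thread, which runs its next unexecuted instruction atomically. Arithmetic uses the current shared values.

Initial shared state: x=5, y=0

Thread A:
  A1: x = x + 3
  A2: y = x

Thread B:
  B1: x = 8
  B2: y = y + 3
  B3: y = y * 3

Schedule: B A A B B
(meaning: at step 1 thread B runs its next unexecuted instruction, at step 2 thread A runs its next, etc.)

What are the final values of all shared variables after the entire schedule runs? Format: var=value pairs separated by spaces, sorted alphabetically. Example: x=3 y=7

Step 1: thread B executes B1 (x = 8). Shared: x=8 y=0. PCs: A@0 B@1
Step 2: thread A executes A1 (x = x + 3). Shared: x=11 y=0. PCs: A@1 B@1
Step 3: thread A executes A2 (y = x). Shared: x=11 y=11. PCs: A@2 B@1
Step 4: thread B executes B2 (y = y + 3). Shared: x=11 y=14. PCs: A@2 B@2
Step 5: thread B executes B3 (y = y * 3). Shared: x=11 y=42. PCs: A@2 B@3

Answer: x=11 y=42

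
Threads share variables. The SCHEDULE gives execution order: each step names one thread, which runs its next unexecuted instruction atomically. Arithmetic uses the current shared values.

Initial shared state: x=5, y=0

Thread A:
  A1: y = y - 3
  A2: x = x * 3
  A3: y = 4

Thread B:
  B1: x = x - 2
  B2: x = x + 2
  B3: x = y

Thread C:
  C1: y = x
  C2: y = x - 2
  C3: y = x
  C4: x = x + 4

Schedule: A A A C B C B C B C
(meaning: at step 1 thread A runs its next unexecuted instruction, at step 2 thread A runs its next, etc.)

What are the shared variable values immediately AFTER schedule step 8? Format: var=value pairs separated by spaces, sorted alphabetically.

Step 1: thread A executes A1 (y = y - 3). Shared: x=5 y=-3. PCs: A@1 B@0 C@0
Step 2: thread A executes A2 (x = x * 3). Shared: x=15 y=-3. PCs: A@2 B@0 C@0
Step 3: thread A executes A3 (y = 4). Shared: x=15 y=4. PCs: A@3 B@0 C@0
Step 4: thread C executes C1 (y = x). Shared: x=15 y=15. PCs: A@3 B@0 C@1
Step 5: thread B executes B1 (x = x - 2). Shared: x=13 y=15. PCs: A@3 B@1 C@1
Step 6: thread C executes C2 (y = x - 2). Shared: x=13 y=11. PCs: A@3 B@1 C@2
Step 7: thread B executes B2 (x = x + 2). Shared: x=15 y=11. PCs: A@3 B@2 C@2
Step 8: thread C executes C3 (y = x). Shared: x=15 y=15. PCs: A@3 B@2 C@3

Answer: x=15 y=15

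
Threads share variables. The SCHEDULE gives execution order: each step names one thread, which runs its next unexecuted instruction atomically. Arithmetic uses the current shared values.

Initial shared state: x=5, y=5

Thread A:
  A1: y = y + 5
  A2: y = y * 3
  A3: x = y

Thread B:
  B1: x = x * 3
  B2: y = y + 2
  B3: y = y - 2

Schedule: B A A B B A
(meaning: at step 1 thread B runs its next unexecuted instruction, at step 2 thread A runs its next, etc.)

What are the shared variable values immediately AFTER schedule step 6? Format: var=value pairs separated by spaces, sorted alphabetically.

Answer: x=30 y=30

Derivation:
Step 1: thread B executes B1 (x = x * 3). Shared: x=15 y=5. PCs: A@0 B@1
Step 2: thread A executes A1 (y = y + 5). Shared: x=15 y=10. PCs: A@1 B@1
Step 3: thread A executes A2 (y = y * 3). Shared: x=15 y=30. PCs: A@2 B@1
Step 4: thread B executes B2 (y = y + 2). Shared: x=15 y=32. PCs: A@2 B@2
Step 5: thread B executes B3 (y = y - 2). Shared: x=15 y=30. PCs: A@2 B@3
Step 6: thread A executes A3 (x = y). Shared: x=30 y=30. PCs: A@3 B@3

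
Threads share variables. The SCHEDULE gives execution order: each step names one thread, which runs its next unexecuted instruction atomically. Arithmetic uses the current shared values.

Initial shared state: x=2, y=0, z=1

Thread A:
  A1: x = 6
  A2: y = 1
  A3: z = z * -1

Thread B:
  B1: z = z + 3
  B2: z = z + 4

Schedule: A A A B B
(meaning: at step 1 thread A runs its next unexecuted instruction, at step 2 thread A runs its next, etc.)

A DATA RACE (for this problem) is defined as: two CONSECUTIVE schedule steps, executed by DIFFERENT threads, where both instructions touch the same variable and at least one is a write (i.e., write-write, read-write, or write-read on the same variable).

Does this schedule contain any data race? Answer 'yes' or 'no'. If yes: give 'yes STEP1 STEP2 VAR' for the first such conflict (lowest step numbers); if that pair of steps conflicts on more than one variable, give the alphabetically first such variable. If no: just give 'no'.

Answer: yes 3 4 z

Derivation:
Steps 1,2: same thread (A). No race.
Steps 2,3: same thread (A). No race.
Steps 3,4: A(z = z * -1) vs B(z = z + 3). RACE on z (W-W).
Steps 4,5: same thread (B). No race.
First conflict at steps 3,4.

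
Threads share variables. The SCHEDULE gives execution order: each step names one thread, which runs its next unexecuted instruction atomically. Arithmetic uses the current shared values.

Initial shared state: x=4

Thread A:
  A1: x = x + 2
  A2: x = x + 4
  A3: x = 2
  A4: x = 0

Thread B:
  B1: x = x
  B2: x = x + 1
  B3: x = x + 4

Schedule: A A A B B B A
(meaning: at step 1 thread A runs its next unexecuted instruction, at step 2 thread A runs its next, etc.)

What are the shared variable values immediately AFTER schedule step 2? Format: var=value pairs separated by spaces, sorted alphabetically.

Answer: x=10

Derivation:
Step 1: thread A executes A1 (x = x + 2). Shared: x=6. PCs: A@1 B@0
Step 2: thread A executes A2 (x = x + 4). Shared: x=10. PCs: A@2 B@0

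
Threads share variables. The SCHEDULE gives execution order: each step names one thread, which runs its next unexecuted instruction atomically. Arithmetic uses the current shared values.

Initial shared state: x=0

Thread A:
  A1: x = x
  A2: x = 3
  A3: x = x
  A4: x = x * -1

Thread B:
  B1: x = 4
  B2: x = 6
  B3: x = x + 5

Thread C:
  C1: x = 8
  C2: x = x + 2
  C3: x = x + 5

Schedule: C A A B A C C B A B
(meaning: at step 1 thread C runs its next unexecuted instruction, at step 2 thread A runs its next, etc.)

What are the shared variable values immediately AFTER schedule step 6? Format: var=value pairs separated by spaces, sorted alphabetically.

Answer: x=6

Derivation:
Step 1: thread C executes C1 (x = 8). Shared: x=8. PCs: A@0 B@0 C@1
Step 2: thread A executes A1 (x = x). Shared: x=8. PCs: A@1 B@0 C@1
Step 3: thread A executes A2 (x = 3). Shared: x=3. PCs: A@2 B@0 C@1
Step 4: thread B executes B1 (x = 4). Shared: x=4. PCs: A@2 B@1 C@1
Step 5: thread A executes A3 (x = x). Shared: x=4. PCs: A@3 B@1 C@1
Step 6: thread C executes C2 (x = x + 2). Shared: x=6. PCs: A@3 B@1 C@2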